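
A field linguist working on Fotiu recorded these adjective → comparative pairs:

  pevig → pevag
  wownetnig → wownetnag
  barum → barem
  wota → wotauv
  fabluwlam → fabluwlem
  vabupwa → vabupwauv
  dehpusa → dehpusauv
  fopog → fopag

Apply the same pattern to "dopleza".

doplezauv

wota and fabluwlam both have last vowel 'a' yet inflect differently (wotauv, fabluwlem), so the last vowel is not what conditions the rule; the final letter is.
"dopleza" ends in -a. The stems ending in -a (wota → wotauv, dehpusa → dehpusauv, vabupwa → vabupwauv) add -uv.
So dopleza → doplezauv.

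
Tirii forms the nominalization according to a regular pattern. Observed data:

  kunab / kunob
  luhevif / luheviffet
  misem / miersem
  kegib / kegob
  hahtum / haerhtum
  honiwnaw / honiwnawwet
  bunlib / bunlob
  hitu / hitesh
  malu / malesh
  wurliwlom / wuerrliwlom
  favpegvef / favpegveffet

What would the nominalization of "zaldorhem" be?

malu and hahtum both have last vowel 'u' yet inflect differently (malesh, haerhtum), so the last vowel is not what conditions the rule; the final letter is.
"zaldorhem" ends in -m. The stems ending in -m (wurliwlom → wuerrliwlom, hahtum → haerhtum, misem → miersem) insert -er- after the first vowel.
The other patterns: stems ending in -u drop the final letter and add -esh; stems ending in -b change the last vowel to 'o'; stems ending in -f or -w double the final consonant and add -et.
So zaldorhem → zaerldorhem.

zaerldorhem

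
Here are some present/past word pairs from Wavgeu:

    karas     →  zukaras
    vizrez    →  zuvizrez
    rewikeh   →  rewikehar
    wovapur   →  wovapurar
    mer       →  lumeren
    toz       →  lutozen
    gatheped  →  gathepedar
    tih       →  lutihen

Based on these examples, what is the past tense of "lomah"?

"lomah" has 2 vowels. The stems with 2 vowels (karas → zukaras, vizrez → zuvizrez) add the prefix zu-.
The other patterns: stems with 1 vowel add lu- … -en around the stem; stems with 3 vowels add -ar.
So lomah → zulomah.

zulomah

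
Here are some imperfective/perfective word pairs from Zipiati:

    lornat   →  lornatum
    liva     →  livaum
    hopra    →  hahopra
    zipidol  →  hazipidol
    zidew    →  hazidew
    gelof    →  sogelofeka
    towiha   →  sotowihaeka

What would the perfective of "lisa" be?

liva and hopra both end in -a yet inflect differently (livaum, hahopra), so the final letter is not what conditions the rule; the first letter is.
"lisa" begins with l-. The stems beginning with l- (lornat → lornatum, liva → livaum) add -um.
So lisa → lisaum.

lisaum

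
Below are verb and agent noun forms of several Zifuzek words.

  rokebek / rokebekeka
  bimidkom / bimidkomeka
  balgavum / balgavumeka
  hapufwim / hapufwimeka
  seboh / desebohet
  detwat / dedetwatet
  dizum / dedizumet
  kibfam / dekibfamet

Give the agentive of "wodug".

bimidkom and dizum both end in -m yet inflect differently (bimidkomeka, dedizumet), so the final letter is not what conditions the rule; the number of vowels is.
"wodug" has 2 vowels. The stems with 2 vowels (seboh → desebohet, detwat → dedetwatet, dizum → dedizumet) add de- … -et around the stem.
So wodug → dewoduget.

dewoduget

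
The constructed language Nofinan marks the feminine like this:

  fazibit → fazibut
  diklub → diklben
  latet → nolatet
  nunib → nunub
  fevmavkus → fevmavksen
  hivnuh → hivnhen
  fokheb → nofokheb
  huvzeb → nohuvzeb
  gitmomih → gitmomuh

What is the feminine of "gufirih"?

gufiruh

diklub and fokheb both end in -b yet inflect differently (diklben, nofokheb), so the final letter is not what conditions the rule; the last vowel is.
"gufirih" has last vowel 'i'. The stems whose last vowel is 'i' (fazibit → fazibut, gitmomih → gitmomuh, nunib → nunub) change the last vowel to 'u'.
The other patterns: stems whose last vowel is 'u' delete the last vowel and add -en; stems whose last vowel is 'e' add the prefix no-.
So gufirih → gufiruh.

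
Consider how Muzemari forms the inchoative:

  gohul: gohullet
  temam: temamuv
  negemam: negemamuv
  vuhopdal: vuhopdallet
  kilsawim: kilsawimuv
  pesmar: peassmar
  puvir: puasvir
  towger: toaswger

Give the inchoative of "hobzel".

hobzellet

"hobzel" ends in -l. The stems ending in -l (gohul → gohullet, vuhopdal → vuhopdallet) double the final consonant and add -et.
The other patterns: stems ending in -m add -uv; stems ending in -r insert -as- after the first vowel.
So hobzel → hobzellet.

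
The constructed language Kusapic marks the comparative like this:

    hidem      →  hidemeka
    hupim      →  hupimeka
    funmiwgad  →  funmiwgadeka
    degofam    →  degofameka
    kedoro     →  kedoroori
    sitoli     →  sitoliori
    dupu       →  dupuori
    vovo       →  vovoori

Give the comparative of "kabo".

hupim and sitoli both have last vowel 'i' yet inflect differently (hupimeka, sitoliori), so the last vowel is not what conditions the rule; whether the stem ends in a vowel or a consonant is.
"kabo" ends in a vowel. The stems ending in a vowel (kedoro → kedoroori, sitoli → sitoliori, dupu → dupuori) add -ori.
The other pattern: stems ending in a consonant add -eka.
So kabo → kaboori.

kaboori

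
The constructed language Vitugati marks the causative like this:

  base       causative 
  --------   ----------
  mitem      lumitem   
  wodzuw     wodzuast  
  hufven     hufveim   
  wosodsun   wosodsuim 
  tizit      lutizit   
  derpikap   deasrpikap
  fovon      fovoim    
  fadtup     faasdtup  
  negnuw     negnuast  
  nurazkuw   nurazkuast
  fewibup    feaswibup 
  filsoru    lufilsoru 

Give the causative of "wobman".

wobmaim

wodzuw and wosodsun both have last vowel 'u' yet inflect differently (wodzuast, wosodsuim), so the last vowel is not what conditions the rule; the final letter is.
"wobman" ends in -n. The stems ending in -n (fovon → fovoim, hufven → hufveim, wosodsun → wosodsuim) drop the final letter and add -im.
The other patterns: stems ending in -w drop the final letter and add -ast; stems ending in -p insert -as- after the first vowel; stems ending in -m, -t or -u add the prefix lu-.
So wobman → wobmaim.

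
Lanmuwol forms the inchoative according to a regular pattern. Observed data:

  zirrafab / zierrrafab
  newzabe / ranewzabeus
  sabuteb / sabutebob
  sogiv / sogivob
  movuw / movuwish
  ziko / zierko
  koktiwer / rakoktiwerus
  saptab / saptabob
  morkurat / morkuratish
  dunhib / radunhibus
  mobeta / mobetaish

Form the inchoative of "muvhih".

muvhihish

sabuteb and zirrafab both end in -b yet inflect differently (sabutebob, zierrrafab), so the final letter is not what conditions the rule; the first letter is.
"muvhih" begins with m-. The stems beginning with m- (morkurat → morkuratish, mobeta → mobetaish, movuw → movuwish) add -ish.
The other patterns: stems beginning with s- add -ob; stems beginning with z- insert -er- after the first vowel; stems beginning with d-, k- or n- add ra- … -us around the stem.
So muvhih → muvhihish.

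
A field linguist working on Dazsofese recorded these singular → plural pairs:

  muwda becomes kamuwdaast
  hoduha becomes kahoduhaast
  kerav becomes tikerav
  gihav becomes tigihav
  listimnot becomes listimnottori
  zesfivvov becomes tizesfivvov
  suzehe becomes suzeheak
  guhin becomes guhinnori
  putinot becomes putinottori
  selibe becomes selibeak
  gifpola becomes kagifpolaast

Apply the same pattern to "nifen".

nifennori

"nifen" ends in -n. The one such stem in the data (guhin → guhinnori) doubles the final consonant and adds -ori (as do putinot, listimnot), so the same rule applies.
So nifen → nifennori.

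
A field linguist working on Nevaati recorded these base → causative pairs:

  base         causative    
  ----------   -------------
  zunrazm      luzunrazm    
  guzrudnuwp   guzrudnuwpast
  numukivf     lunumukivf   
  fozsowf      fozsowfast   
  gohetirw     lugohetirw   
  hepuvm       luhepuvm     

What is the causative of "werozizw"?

fozsowf and numukivf both end in -f yet inflect differently (fozsowfast, lunumukivf), so the final letter is not what conditions the rule; the second-to-last letter is.
"werozizw" has second-to-last letter 'z'. The one such stem in the data (zunrazm → luzunrazm) adds the prefix lu-, so the same rule applies.
The other pattern: stems whose second-to-last letter is 'w' add -ast.
So werozizw → luwerozizw.

luwerozizw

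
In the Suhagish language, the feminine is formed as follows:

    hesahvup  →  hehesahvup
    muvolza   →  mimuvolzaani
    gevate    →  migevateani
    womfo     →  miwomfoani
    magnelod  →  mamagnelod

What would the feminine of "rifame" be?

"rifame" ends in a vowel. The stems ending in a vowel (womfo → miwomfoani, gevate → migevateani, muvolza → mimuvolzaani) add mi- … -ani around the stem.
The other pattern: stems ending in a consonant repeat the first consonant+vowel as a prefix.
So rifame → mirifameani.

mirifameani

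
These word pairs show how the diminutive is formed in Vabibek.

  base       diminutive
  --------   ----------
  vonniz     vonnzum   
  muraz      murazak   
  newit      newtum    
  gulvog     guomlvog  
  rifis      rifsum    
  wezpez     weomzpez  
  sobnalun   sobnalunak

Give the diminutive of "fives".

muraz and vonniz both end in -z yet inflect differently (murazak, vonnzum), so the final letter is not what conditions the rule; the last vowel is.
"fives" has last vowel 'e'. The one such stem in the data (wezpez → weomzpez) inserts -om- after the first vowel (as does gulvog), so the same rule applies.
So fives → fiomves.

fiomves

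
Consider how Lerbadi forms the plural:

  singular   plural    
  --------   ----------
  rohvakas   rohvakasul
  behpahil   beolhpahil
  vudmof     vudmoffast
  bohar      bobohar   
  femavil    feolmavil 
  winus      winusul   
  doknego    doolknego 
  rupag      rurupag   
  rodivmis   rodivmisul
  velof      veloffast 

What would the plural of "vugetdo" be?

vuolgetdo

rodivmis and femavil both have last vowel 'i' yet inflect differently (rodivmisul, feolmavil), so the last vowel is not what conditions the rule; the final letter is.
"vugetdo" ends in -o. The one such stem in the data (doknego → doolknego) inserts -ol- after the first vowel (as do femavil, behpahil), so the same rule applies.
The other patterns: stems ending in -s add -ul; stems ending in -f double the final consonant and add -ast; stems ending in -g or -r repeat the first consonant+vowel as a prefix.
So vugetdo → vuolgetdo.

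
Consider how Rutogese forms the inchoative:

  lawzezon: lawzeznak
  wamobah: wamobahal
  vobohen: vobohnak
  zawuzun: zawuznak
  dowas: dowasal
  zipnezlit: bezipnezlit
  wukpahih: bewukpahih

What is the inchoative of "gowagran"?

gowagranal

wukpahih and wamobah both end in -h yet inflect differently (bewukpahih, wamobahal), so the final letter is not what conditions the rule; the last vowel is.
"gowagran" has last vowel 'a'. The stems whose last vowel is 'a' (wamobah → wamobahal, dowas → dowasal) add -al.
The other patterns: stems whose last vowel is 'i' add the prefix be-; stems whose last vowel is 'e', 'o' or 'u' delete the last vowel and add -ak.
So gowagran → gowagranal.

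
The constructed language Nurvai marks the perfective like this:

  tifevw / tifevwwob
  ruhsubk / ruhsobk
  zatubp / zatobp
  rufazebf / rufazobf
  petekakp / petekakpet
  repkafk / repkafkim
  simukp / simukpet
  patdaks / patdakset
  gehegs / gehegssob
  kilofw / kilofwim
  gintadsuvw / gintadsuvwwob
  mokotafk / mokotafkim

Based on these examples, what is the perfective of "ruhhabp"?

ruhhobp

ruhsubk and repkafk both end in -k yet inflect differently (ruhsobk, repkafkim), so the final letter is not what conditions the rule; the second-to-last letter is.
"ruhhabp" has second-to-last letter 'b'. The stems whose second-to-last letter is 'b' (rufazebf → rufazobf, zatubp → zatobp, ruhsubk → ruhsobk) change the last vowel to 'o'.
The other patterns: stems whose second-to-last letter is 'f' add -im; stems whose second-to-last letter is 'k' add -et; stems whose second-to-last letter is 'g' or 'v' double the final consonant and add -ob.
So ruhhabp → ruhhobp.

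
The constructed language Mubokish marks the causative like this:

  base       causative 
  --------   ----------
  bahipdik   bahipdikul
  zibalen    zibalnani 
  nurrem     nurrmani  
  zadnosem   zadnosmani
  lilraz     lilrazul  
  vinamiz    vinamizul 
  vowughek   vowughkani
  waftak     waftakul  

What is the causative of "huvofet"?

vowughek and waftak both end in -k yet inflect differently (vowughkani, waftakul), so the final letter is not what conditions the rule; the last vowel is.
"huvofet" has last vowel 'e'. The stems whose last vowel is 'e' (zibalen → zibalnani, vowughek → vowughkani, zadnosem → zadnosmani) delete the last vowel and add -ani.
The other pattern: stems whose last vowel is 'a' or 'i' add -ul.
So huvofet → huvoftani.

huvoftani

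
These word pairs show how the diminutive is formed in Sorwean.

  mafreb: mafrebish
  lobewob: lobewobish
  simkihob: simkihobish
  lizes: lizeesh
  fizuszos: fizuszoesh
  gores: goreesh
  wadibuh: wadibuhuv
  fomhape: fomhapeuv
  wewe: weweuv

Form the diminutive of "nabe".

nabeuv

mafreb and lizes both have last vowel 'e' yet inflect differently (mafrebish, lizeesh), so the last vowel is not what conditions the rule; the final letter is.
"nabe" ends in -e. The stems ending in -e (fomhape → fomhapeuv, wewe → weweuv) add -uv.
The other patterns: stems ending in -b add -ish; stems ending in -s drop the final letter and add -esh.
So nabe → nabeuv.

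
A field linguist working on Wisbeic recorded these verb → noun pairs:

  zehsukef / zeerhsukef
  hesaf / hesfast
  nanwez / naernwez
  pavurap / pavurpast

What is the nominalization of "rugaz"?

hesaf and zehsukef both end in -f yet inflect differently (hesfast, zeerhsukef), so the final letter is not what conditions the rule; the last vowel is.
"rugaz" has last vowel 'a'. The stems whose last vowel is 'a' (hesaf → hesfast, pavurap → pavurpast) delete the last vowel and add -ast.
So rugaz → rugzast.

rugzast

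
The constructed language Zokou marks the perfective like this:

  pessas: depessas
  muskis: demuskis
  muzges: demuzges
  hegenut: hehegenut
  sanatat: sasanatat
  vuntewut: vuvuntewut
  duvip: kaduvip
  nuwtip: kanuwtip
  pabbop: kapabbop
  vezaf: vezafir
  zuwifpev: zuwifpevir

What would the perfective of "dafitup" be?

"dafitup" ends in -p. The stems ending in -p (duvip → kaduvip, nuwtip → kanuwtip, pabbop → kapabbop) add the prefix ka-.
So dafitup → kadafitup.

kadafitup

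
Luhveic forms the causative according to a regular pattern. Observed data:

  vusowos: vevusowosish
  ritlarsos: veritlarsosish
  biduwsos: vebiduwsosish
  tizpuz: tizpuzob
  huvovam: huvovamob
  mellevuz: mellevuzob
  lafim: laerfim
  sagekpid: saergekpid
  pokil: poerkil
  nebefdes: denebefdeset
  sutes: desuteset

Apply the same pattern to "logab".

"logab" has last vowel 'a'. The one such stem in the data (huvovam → huvovamob) adds -ob, so the same rule applies.
The other patterns: stems whose last vowel is 'o' add ve- … -ish around the stem; stems whose last vowel is 'i' insert -er- after the first vowel; stems whose last vowel is 'e' add de- … -et around the stem.
So logab → logabob.

logabob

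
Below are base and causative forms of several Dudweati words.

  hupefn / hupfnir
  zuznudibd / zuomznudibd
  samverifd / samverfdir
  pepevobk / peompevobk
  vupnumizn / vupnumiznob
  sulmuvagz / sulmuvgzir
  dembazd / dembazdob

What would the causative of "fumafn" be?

dembazd and zuznudibd both end in -d yet inflect differently (dembazdob, zuomznudibd), so the final letter is not what conditions the rule; the second-to-last letter is.
"fumafn" has second-to-last letter 'f'. The stems whose second-to-last letter is 'f' (hupefn → hupfnir, samverifd → samverfdir) delete the last vowel and add -ir.
The other patterns: stems whose second-to-last letter is 'z' add -ob; stems whose second-to-last letter is 'b' insert -om- after the first vowel.
So fumafn → fumfnir.

fumfnir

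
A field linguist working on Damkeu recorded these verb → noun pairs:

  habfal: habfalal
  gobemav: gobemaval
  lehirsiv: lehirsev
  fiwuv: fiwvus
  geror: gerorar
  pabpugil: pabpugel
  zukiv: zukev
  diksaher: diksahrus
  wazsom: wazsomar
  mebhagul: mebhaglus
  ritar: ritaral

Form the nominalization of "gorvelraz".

"gorvelraz" has last vowel 'a'. The stems whose last vowel is 'a' (habfal → habfalal, ritar → ritaral, gobemav → gobemaval) add -al.
So gorvelraz → gorvelrazal.

gorvelrazal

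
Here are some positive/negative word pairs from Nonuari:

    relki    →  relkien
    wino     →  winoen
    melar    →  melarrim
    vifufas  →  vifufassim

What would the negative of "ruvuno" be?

ruvunoen

relki and melar both have 2 vowels yet inflect differently (relkien, melarrim), so the number of vowels is not what conditions the rule; whether the stem ends in a vowel or a consonant is.
"ruvuno" ends in a vowel. The stems ending in a vowel (relki → relkien, wino → winoen) add -en.
The other pattern: stems ending in a consonant double the final consonant and add -im.
So ruvuno → ruvunoen.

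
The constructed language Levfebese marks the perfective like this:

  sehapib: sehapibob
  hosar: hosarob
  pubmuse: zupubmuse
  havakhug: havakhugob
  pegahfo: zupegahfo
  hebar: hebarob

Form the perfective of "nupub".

nupubob

"nupub" ends in a consonant. The stems ending in a consonant (hosar → hosarob, havakhug → havakhugob, hebar → hebarob) add -ob.
The other pattern: stems ending in a vowel add the prefix zu-.
So nupub → nupubob.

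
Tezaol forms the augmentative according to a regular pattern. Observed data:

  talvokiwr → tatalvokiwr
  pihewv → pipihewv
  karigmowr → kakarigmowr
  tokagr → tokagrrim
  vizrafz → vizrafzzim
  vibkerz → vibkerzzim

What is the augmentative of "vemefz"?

talvokiwr and tokagr both end in -r yet inflect differently (tatalvokiwr, tokagrrim), so the final letter is not what conditions the rule; the second-to-last letter is.
"vemefz" has second-to-last letter 'f'. The one such stem in the data (vizrafz → vizrafzzim) doubles the final consonant and adds -im (as do tokagr, vibkerz), so the same rule applies.
So vemefz → vemefzzim.

vemefzzim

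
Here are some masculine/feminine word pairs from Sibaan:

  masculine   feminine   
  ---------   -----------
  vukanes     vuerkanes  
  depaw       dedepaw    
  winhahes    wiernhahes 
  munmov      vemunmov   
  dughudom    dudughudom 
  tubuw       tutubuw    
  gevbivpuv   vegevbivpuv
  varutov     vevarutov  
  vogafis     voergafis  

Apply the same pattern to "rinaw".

ririnaw

gevbivpuv and tubuw both have last vowel 'u' yet inflect differently (vegevbivpuv, tutubuw), so the last vowel is not what conditions the rule; the final letter is.
"rinaw" ends in -w. The stems ending in -w (tubuw → tutubuw, depaw → dedepaw) repeat the first consonant+vowel as a prefix.
The other patterns: stems ending in -v add the prefix ve-; stems ending in -s insert -er- after the first vowel.
So rinaw → ririnaw.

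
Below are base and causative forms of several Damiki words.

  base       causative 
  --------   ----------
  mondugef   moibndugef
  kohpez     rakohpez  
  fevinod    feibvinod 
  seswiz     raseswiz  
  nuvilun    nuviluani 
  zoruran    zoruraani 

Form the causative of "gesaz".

"gesaz" ends in -z. The stems ending in -z (kohpez → rakohpez, seswiz → raseswiz) add the prefix ra-.
So gesaz → ragesaz.

ragesaz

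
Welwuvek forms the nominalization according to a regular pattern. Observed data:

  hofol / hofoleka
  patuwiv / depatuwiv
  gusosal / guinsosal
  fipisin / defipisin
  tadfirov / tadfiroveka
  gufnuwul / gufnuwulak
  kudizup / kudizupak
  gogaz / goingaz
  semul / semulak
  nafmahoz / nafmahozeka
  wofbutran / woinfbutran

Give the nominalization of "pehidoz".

pehidozeka

gogaz and nafmahoz both end in -z yet inflect differently (goingaz, nafmahozeka), so the final letter is not what conditions the rule; the last vowel is.
"pehidoz" has last vowel 'o'. The stems whose last vowel is 'o' (nafmahoz → nafmahozeka, tadfirov → tadfiroveka, hofol → hofoleka) add -eka.
The other patterns: stems whose last vowel is 'a' insert -in- after the first vowel; stems whose last vowel is 'i' add the prefix de-; stems whose last vowel is 'u' add -ak.
So pehidoz → pehidozeka.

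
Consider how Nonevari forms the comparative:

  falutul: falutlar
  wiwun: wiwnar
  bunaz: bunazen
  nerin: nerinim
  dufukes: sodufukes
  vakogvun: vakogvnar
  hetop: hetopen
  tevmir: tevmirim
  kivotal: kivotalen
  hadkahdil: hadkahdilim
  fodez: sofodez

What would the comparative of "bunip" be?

fodez and bunaz both end in -z yet inflect differently (sofodez, bunazen), so the final letter is not what conditions the rule; the last vowel is.
"bunip" has last vowel 'i'. The stems whose last vowel is 'i' (nerin → nerinim, tevmir → tevmirim, hadkahdil → hadkahdilim) add -im.
The other patterns: stems whose last vowel is 'u' delete the last vowel and add -ar; stems whose last vowel is 'e' add the prefix so-; stems whose last vowel is 'a' or 'o' add -en.
So bunip → bunipim.

bunipim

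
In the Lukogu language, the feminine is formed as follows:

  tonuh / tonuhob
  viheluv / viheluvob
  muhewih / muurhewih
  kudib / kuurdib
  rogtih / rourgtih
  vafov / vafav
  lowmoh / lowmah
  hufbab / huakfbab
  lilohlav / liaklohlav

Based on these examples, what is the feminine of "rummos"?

"rummos" has last vowel 'o'. The stems whose last vowel is 'o' (vafov → vafav, lowmoh → lowmah) change the last vowel to 'a'.
The other patterns: stems whose last vowel is 'u' add -ob; stems whose last vowel is 'i' insert -ur- after the first vowel; stems whose last vowel is 'a' insert -ak- after the first vowel.
So rummos → rummas.

rummas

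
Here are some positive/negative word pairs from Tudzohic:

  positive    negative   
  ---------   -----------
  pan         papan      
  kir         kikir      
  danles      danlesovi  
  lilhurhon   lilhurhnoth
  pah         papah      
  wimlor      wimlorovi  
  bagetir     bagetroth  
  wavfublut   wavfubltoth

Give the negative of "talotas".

talotsoth

kir and wimlor both end in -r yet inflect differently (kikir, wimlorovi), so the final letter is not what conditions the rule; the number of vowels is.
"talotas" has 3 vowels. The stems with 3 vowels (bagetir → bagetroth, wavfublut → wavfubltoth, lilhurhon → lilhurhnoth) delete the last vowel and add -oth.
So talotas → talotsoth.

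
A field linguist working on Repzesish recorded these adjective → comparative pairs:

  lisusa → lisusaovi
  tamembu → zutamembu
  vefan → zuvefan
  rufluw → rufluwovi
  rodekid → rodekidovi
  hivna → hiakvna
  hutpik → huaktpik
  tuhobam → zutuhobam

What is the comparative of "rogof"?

lisusa and hivna both end in -a yet inflect differently (lisusaovi, hiakvna), so the final letter is not what conditions the rule; the first letter is.
"rogof" begins with r-. The stems beginning with r- (rodekid → rodekidovi, rufluw → rufluwovi) add -ovi.
So rogof → rogofovi.

rogofovi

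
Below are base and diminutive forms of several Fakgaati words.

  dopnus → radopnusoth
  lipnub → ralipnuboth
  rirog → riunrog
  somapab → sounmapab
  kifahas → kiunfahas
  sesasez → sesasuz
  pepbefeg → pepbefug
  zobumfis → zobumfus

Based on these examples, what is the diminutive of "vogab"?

lipnub and somapab both end in -b yet inflect differently (ralipnuboth, sounmapab), so the final letter is not what conditions the rule; the last vowel is.
"vogab" has last vowel 'a'. The stems whose last vowel is 'a' (somapab → sounmapab, kifahas → kiunfahas) insert -un- after the first vowel.
So vogab → voungab.

voungab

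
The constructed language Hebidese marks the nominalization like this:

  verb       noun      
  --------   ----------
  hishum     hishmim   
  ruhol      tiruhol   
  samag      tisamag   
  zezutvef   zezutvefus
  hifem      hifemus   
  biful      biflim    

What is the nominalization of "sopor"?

hifem and hishum both end in -m yet inflect differently (hifemus, hishmim), so the final letter is not what conditions the rule; the last vowel is.
"sopor" has last vowel 'o'. The one such stem in the data (ruhol → tiruhol) adds the prefix ti-, so the same rule applies.
The other patterns: stems whose last vowel is 'e' add -us; stems whose last vowel is 'u' delete the last vowel and add -im.
So sopor → tisopor.

tisopor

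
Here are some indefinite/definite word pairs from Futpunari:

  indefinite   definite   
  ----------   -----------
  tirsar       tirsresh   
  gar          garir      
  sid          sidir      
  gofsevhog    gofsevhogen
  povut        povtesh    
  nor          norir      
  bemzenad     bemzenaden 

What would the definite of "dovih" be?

"dovih" has 2 vowels. The stems with 2 vowels (povut → povtesh, tirsar → tirsresh) delete the last vowel and add -esh.
The other patterns: stems with 1 vowel add -ir; stems with 3 vowels add -en.
So dovih → dovhesh.

dovhesh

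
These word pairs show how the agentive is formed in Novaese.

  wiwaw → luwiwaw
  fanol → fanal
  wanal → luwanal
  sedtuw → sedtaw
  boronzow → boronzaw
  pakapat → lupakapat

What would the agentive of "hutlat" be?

wanal and fanol both end in -l yet inflect differently (luwanal, fanal), so the final letter is not what conditions the rule; the last vowel is.
"hutlat" has last vowel 'a'. The stems whose last vowel is 'a' (pakapat → lupakapat, wiwaw → luwiwaw, wanal → luwanal) add the prefix lu-.
The other pattern: stems whose last vowel is 'o' or 'u' change the last vowel to 'a'.
So hutlat → luhutlat.

luhutlat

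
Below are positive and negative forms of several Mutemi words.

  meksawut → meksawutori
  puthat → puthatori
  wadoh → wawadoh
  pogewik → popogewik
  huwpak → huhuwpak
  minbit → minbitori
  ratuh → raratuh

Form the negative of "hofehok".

hohofehok

puthat and huwpak both have last vowel 'a' yet inflect differently (puthatori, huhuwpak), so the last vowel is not what conditions the rule; the final letter is.
"hofehok" ends in -k. The stems ending in -k (huwpak → huhuwpak, pogewik → popogewik) repeat the first consonant+vowel as a prefix.
So hofehok → hohofehok.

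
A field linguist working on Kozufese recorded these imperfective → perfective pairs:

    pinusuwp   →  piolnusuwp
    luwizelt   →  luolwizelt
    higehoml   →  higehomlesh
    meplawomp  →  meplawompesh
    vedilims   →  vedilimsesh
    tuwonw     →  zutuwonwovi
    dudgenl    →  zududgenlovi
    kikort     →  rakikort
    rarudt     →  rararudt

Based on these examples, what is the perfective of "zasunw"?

zuzasunwovi

pinusuwp and meplawomp both end in -p yet inflect differently (piolnusuwp, meplawompesh), so the final letter is not what conditions the rule; the second-to-last letter is.
"zasunw" has second-to-last letter 'n'. The stems whose second-to-last letter is 'n' (tuwonw → zutuwonwovi, dudgenl → zududgenlovi) add zu- … -ovi around the stem.
The other patterns: stems whose second-to-last letter is 'l' or 'w' insert -ol- after the first vowel; stems whose second-to-last letter is 'm' add -esh; stems whose second-to-last letter is 'd' or 'r' add the prefix ra-.
So zasunw → zuzasunwovi.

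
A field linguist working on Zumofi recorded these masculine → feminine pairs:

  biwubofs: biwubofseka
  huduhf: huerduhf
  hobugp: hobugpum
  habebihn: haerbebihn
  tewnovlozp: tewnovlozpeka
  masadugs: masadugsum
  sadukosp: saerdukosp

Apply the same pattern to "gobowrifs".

biwubofs and masadugs both end in -s yet inflect differently (biwubofseka, masadugsum), so the final letter is not what conditions the rule; the second-to-last letter is.
"gobowrifs" has second-to-last letter 'f'. The one such stem in the data (biwubofs → biwubofseka) adds -eka, so the same rule applies.
So gobowrifs → gobowrifseka.

gobowrifseka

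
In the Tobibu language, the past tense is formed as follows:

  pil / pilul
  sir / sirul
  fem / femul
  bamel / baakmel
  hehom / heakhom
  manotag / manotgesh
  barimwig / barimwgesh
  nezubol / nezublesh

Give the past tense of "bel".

pil and bamel both end in -l yet inflect differently (pilul, baakmel), so the final letter is not what conditions the rule; the number of vowels is.
"bel" has 1 vowel. The stems with 1 vowel (pil → pilul, sir → sirul, fem → femul) add -ul.
The other patterns: stems with 2 vowels insert -ak- after the first vowel; stems with 3 vowels delete the last vowel and add -esh.
So bel → belul.

belul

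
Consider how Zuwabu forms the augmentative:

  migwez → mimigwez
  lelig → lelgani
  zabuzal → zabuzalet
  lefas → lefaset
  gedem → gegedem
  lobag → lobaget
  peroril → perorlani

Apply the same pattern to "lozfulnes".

lelig and lobag both end in -g yet inflect differently (lelgani, lobaget), so the final letter is not what conditions the rule; the last vowel is.
"lozfulnes" has last vowel 'e'. The stems whose last vowel is 'e' (migwez → mimigwez, gedem → gegedem) repeat the first consonant+vowel as a prefix.
The other patterns: stems whose last vowel is 'i' delete the last vowel and add -ani; stems whose last vowel is 'a' add -et.
So lozfulnes → lolozfulnes.

lolozfulnes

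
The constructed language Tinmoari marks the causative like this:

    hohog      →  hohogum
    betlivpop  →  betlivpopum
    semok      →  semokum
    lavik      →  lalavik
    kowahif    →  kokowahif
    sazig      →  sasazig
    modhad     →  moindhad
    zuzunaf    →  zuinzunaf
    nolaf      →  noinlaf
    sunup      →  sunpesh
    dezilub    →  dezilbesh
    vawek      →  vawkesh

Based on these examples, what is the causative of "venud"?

semok and lavik both end in -k yet inflect differently (semokum, lalavik), so the final letter is not what conditions the rule; the last vowel is.
"venud" has last vowel 'u'. The stems whose last vowel is 'u' (sunup → sunpesh, dezilub → dezilbesh) delete the last vowel and add -esh.
So venud → vendesh.

vendesh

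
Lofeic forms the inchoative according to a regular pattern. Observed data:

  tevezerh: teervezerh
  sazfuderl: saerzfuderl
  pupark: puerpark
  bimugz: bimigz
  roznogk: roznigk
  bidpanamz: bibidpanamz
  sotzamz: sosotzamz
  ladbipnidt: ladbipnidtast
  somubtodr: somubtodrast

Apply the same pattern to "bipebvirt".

bierpebvirt

pupark and roznogk both end in -k yet inflect differently (puerpark, roznigk), so the final letter is not what conditions the rule; the second-to-last letter is.
"bipebvirt" has second-to-last letter 'r'. The stems whose second-to-last letter is 'r' (tevezerh → teervezerh, sazfuderl → saerzfuderl, pupark → puerpark) insert -er- after the first vowel.
So bipebvirt → bierpebvirt.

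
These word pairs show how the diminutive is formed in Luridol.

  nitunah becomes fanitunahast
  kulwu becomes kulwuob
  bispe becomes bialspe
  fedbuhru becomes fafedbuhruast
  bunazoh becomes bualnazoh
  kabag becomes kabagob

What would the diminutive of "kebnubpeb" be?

kebnubpebob

kulwu and fedbuhru both end in -u yet inflect differently (kulwuob, fafedbuhruast), so the final letter is not what conditions the rule; the first letter is.
"kebnubpeb" begins with k-. The stems beginning with k- (kabag → kabagob, kulwu → kulwuob) add -ob.
So kebnubpeb → kebnubpebob.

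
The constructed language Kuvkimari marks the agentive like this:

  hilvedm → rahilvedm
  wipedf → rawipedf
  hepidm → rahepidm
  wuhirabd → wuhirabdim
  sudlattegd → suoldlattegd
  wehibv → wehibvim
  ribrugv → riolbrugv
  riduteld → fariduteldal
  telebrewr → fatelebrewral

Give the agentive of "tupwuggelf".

wehibv and ribrugv both end in -v yet inflect differently (wehibvim, riolbrugv), so the final letter is not what conditions the rule; the second-to-last letter is.
"tupwuggelf" has second-to-last letter 'l'. The one such stem in the data (riduteld → fariduteldal) adds fa- … -al around the stem, so the same rule applies.
So tupwuggelf → fatupwuggelfal.

fatupwuggelfal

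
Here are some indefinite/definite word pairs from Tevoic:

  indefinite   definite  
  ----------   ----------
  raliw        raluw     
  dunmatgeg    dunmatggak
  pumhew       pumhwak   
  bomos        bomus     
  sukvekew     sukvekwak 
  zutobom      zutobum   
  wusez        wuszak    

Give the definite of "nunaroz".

pumhew and raliw both end in -w yet inflect differently (pumhwak, raluw), so the final letter is not what conditions the rule; the last vowel is.
"nunaroz" has last vowel 'o'. The stems whose last vowel is 'o' (bomos → bomus, zutobom → zutobum) change the last vowel to 'u'.
The other pattern: stems whose last vowel is 'e' delete the last vowel and add -ak.
So nunaroz → nunaruz.

nunaruz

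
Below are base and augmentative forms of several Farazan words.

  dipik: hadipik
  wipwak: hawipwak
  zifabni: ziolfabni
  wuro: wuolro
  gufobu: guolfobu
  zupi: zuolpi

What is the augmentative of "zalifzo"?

"zalifzo" ends in a vowel. The stems ending in a vowel (zifabni → ziolfabni, gufobu → guolfobu, zupi → zuolpi) insert -ol- after the first vowel.
So zalifzo → zaollifzo.

zaollifzo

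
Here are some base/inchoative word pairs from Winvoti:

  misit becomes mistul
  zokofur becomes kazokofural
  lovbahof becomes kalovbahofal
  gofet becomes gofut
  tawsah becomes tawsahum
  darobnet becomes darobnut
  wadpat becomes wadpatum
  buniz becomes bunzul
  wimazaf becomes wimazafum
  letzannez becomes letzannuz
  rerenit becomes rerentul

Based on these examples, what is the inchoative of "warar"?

wararum

"warar" has last vowel 'a'. The stems whose last vowel is 'a' (tawsah → tawsahum, wadpat → wadpatum, wimazaf → wimazafum) add -um.
So warar → wararum.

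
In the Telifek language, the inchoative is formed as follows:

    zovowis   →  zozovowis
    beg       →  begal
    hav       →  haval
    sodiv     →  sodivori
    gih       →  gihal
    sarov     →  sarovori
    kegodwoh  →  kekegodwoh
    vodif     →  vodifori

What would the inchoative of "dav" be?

daval

hav and sarov both end in -v yet inflect differently (haval, sarovori), so the final letter is not what conditions the rule; the number of vowels is.
"dav" has 1 vowel. The stems with 1 vowel (beg → begal, gih → gihal, hav → haval) add -al.
The other patterns: stems with 2 vowels add -ori; stems with 3 vowels repeat the first consonant+vowel as a prefix.
So dav → daval.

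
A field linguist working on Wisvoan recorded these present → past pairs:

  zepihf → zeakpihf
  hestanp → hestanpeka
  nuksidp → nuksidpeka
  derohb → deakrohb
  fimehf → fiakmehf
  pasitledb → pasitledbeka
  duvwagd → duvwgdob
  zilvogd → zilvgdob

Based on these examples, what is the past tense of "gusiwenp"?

gusiwenpeka

derohb and pasitledb both end in -b yet inflect differently (deakrohb, pasitledbeka), so the final letter is not what conditions the rule; the second-to-last letter is.
"gusiwenp" has second-to-last letter 'n'. The one such stem in the data (hestanp → hestanpeka) adds -eka, so the same rule applies.
So gusiwenp → gusiwenpeka.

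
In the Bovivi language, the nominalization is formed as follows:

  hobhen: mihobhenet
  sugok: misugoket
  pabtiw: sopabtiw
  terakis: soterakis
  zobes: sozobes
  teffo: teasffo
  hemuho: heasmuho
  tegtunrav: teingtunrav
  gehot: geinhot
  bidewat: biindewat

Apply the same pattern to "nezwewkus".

"nezwewkus" ends in -s. The stems ending in -s (terakis → soterakis, zobes → sozobes) add the prefix so-.
The other patterns: stems ending in -k or -n add mi- … -et around the stem; stems ending in -o insert -as- after the first vowel; stems ending in -t or -v insert -in- after the first vowel.
So nezwewkus → sonezwewkus.

sonezwewkus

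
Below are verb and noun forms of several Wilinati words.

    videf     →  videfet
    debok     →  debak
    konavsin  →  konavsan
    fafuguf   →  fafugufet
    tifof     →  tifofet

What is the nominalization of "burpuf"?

tifof and debok both have last vowel 'o' yet inflect differently (tifofet, debak), so the last vowel is not what conditions the rule; the final letter is.
"burpuf" ends in -f. The stems ending in -f (fafuguf → fafugufet, tifof → tifofet, videf → videfet) add -et.
The other pattern: stems ending in -k or -n change the last vowel to 'a'.
So burpuf → burpufet.

burpufet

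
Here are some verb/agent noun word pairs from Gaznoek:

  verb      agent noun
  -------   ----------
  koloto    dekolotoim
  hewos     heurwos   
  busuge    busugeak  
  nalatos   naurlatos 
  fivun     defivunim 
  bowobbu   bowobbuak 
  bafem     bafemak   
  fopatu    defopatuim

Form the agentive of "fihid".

defihidim

fopatu and bowobbu both end in -u yet inflect differently (defopatuim, bowobbuak), so the final letter is not what conditions the rule; the first letter is.
"fihid" begins with f-. The stems beginning with f- (fivun → defivunim, fopatu → defopatuim) add de- … -im around the stem.
The other patterns: stems beginning with b- add -ak; stems beginning with h- or n- insert -ur- after the first vowel.
So fihid → defihidim.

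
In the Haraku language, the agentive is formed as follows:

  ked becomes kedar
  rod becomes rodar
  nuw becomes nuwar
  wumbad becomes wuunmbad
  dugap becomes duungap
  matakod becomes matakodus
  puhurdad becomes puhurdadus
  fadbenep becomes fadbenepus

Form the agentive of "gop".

gopar

ked and wumbad both end in -d yet inflect differently (kedar, wuunmbad), so the final letter is not what conditions the rule; the number of vowels is.
"gop" has 1 vowel. The stems with 1 vowel (ked → kedar, rod → rodar, nuw → nuwar) add -ar.
The other patterns: stems with 2 vowels insert -un- after the first vowel; stems with 3 vowels add -us.
So gop → gopar.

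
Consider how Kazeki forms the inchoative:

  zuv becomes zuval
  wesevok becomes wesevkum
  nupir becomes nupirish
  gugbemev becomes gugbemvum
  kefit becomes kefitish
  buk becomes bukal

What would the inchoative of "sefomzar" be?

buk and wesevok both end in -k yet inflect differently (bukal, wesevkum), so the final letter is not what conditions the rule; the number of vowels is.
"sefomzar" has 3 vowels. The stems with 3 vowels (wesevok → wesevkum, gugbemev → gugbemvum) delete the last vowel and add -um.
The other patterns: stems with 1 vowel add -al; stems with 2 vowels add -ish.
So sefomzar → sefomzrum.

sefomzrum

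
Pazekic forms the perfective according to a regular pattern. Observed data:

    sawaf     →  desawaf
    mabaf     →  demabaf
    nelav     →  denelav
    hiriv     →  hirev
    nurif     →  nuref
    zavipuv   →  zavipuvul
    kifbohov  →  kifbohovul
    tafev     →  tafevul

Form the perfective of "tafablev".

nelav and hiriv both end in -v yet inflect differently (denelav, hirev), so the final letter is not what conditions the rule; the last vowel is.
"tafablev" has last vowel 'e'. The one such stem in the data (tafev → tafevul) adds -ul, so the same rule applies.
So tafablev → tafablevul.

tafablevul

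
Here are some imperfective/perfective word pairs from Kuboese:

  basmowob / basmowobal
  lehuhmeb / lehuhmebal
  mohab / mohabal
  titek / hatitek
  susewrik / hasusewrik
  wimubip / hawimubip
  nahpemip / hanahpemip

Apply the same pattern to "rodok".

harodok

lehuhmeb and titek both have last vowel 'e' yet inflect differently (lehuhmebal, hatitek), so the last vowel is not what conditions the rule; the final letter is.
"rodok" ends in -k. The stems ending in -k (titek → hatitek, susewrik → hasusewrik) add the prefix ha-.
The other pattern: stems ending in -b add -al.
So rodok → harodok.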